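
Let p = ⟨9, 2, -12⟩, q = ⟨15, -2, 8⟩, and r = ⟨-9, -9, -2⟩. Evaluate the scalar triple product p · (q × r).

2436

q × r:
i: (-2)·(-2) - 8·(-9) = 4 - (-72) = 76
j: 8·(-9) - 15·(-2) = -72 - (-30) = -42
k: 15·(-9) - (-2)·(-9) = -135 - 18 = -153
q × r = (76, -42, -153)
p · (q × r) = 9·76 + 2·(-42) + (-12)·(-153) = 684 - 84 + 1836 = 2436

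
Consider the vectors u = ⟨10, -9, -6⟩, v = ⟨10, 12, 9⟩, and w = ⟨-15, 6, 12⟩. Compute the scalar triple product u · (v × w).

1755

v × w:
i: 12·12 - 9·6 = 144 - 54 = 90
j: 9·(-15) - 10·12 = -135 - 120 = -255
k: 10·6 - 12·(-15) = 60 - (-180) = 240
v × w = (90, -255, 240)
u · (v × w) = 10·90 + (-9)·(-255) + (-6)·240 = 900 + 2295 - 1440 = 1755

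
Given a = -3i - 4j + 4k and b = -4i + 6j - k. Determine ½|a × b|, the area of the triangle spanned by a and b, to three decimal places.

21.892

i: (-4)·(-1) - 4·6 = 4 - 24 = -20
j: 4·(-4) - (-3)·(-1) = -16 - 3 = -19
k: (-3)·6 - (-4)·(-4) = -18 - 16 = -34
a × b = (-20, -19, -34)
|a × b| = √((-20)² + (-19)² + (-34)²) = √1917 ≈ 43.7836
area = ½ · 43.7836 ≈ 21.892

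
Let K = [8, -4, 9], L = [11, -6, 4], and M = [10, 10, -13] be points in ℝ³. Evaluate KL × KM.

KL = (3, -2, -5)
KM = (2, 14, -22)
i: (-2)·(-22) - (-5)·14 = 44 - (-70) = 114
j: (-5)·2 - 3·(-22) = -10 - (-66) = 56
k: 3·14 - (-2)·2 = 42 - (-4) = 46
KL × KM = (114, 56, 46)

(114, 56, 46)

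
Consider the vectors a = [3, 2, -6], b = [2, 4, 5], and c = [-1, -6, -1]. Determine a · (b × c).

b × c:
i: 4·(-1) - 5·(-6) = -4 - (-30) = 26
j: 5·(-1) - 2·(-1) = -5 - (-2) = -3
k: 2·(-6) - 4·(-1) = -12 - (-4) = -8
b × c = (26, -3, -8)
a · (b × c) = 3·26 + 2·(-3) + (-6)·(-8) = 78 - 6 + 48 = 120

120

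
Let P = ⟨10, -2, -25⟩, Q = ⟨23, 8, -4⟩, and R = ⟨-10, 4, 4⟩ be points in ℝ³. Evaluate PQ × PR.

(164, -797, 278)

PQ = (13, 10, 21)
PR = (-20, 6, 29)
i: 10·29 - 21·6 = 290 - 126 = 164
j: 21·(-20) - 13·29 = -420 - 377 = -797
k: 13·6 - 10·(-20) = 78 - (-200) = 278
PQ × PR = (164, -797, 278)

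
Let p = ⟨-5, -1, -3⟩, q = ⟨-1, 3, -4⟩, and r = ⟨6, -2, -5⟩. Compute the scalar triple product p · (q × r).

q × r:
i: 3·(-5) - (-4)·(-2) = -15 - 8 = -23
j: (-4)·6 - (-1)·(-5) = -24 - 5 = -29
k: (-1)·(-2) - 3·6 = 2 - 18 = -16
q × r = (-23, -29, -16)
p · (q × r) = (-5)·(-23) + (-1)·(-29) + (-3)·(-16) = 115 + 29 + 48 = 192

192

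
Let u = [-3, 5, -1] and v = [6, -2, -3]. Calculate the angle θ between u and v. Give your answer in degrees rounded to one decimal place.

127.1

u · v = (-3)·6 + 5·(-2) + (-1)·(-3) = -18 - 10 + 3 = -25
|u|² = 9 + 25 + 1 = 35,  |u| = √35 ≈ 5.916080
|v|² = 36 + 4 + 9 = 49,  |v| = √49 ≈ 7.000000
cos θ = -25 / (5.916080 · 7.000000) ≈ -0.60368
θ = arccos(-0.60368) ≈ 127.1°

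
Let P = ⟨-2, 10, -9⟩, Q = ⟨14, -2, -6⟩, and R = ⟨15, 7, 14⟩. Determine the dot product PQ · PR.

PQ = Q − P = (16, -12, 3)
PR = R − P = (17, -3, 23)
PQ · PR = 16·17 + (-12)·(-3) + 3·23 = 272 + 36 + 69 = 377

377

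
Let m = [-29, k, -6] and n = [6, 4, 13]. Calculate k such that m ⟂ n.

m · n = (-29)·6 + k·4 + (-6)·13 = -252 + 4k
Set equal to 0: 4k = 252, so k = 63.

63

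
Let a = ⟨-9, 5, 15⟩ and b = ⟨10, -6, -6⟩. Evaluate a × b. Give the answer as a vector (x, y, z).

(60, 96, 4)

i: 5·(-6) - 15·(-6) = -30 - (-90) = 60
j: 15·10 - (-9)·(-6) = 150 - 54 = 96
k: (-9)·(-6) - 5·10 = 54 - 50 = 4
a × b = (60, 96, 4)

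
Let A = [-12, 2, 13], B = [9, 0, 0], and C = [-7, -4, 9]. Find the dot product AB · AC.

AB = B − A = (21, -2, -13)
AC = C − A = (5, -6, -4)
AB · AC = 21·5 + (-2)·(-6) + (-13)·(-4) = 105 + 12 + 52 = 169

169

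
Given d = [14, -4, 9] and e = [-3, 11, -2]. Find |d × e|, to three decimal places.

i: (-4)·(-2) - 9·11 = 8 - 99 = -91
j: 9·(-3) - 14·(-2) = -27 - (-28) = 1
k: 14·11 - (-4)·(-3) = 154 - 12 = 142
d × e = (-91, 1, 142)
|d × e| = √((-91)² + 1² + 142²) = √28446 ≈ 168.6594

168.659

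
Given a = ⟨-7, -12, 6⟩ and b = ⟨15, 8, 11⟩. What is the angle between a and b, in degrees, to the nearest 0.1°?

a · b = (-7)·15 + (-12)·8 + 6·11 = -105 - 96 + 66 = -135
|a|² = 49 + 144 + 36 = 229,  |a| = √229 ≈ 15.132746
|b|² = 225 + 64 + 121 = 410,  |b| = √410 ≈ 20.248457
cos θ = -135 / (15.132746 · 20.248457) ≈ -0.44058
θ = arccos(-0.44058) ≈ 116.1°

116.1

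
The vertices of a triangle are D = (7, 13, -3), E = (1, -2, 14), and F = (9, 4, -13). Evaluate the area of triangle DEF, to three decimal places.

DE = (-6, -15, 17),  DF = (2, -9, -10)
i: (-15)·(-10) - 17·(-9) = 150 - (-153) = 303
j: 17·2 - (-6)·(-10) = 34 - 60 = -26
k: (-6)·(-9) - (-15)·2 = 54 - (-30) = 84
DE × DF = (303, -26, 84)
|DE × DF| = √99541 ≈ 315.5012
area = ½ · 315.5012 ≈ 157.751

157.751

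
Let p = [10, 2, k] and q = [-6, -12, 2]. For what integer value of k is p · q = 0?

42

p · q = 10·(-6) + 2·(-12) + k·2 = -84 + 2k
Set equal to 0: 2k = 84, so k = 42.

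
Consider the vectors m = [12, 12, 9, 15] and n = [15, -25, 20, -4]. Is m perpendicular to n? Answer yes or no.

yes

m · n = 12·15 + 12·(-25) + 9·20 + 15·(-4) = 180 - 300 + 180 - 60 = 0
Zero, so the vectors are orthogonal.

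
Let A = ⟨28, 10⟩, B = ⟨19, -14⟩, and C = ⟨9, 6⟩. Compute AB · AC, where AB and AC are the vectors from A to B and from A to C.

267

AB = B − A = (-9, -24)
AC = C − A = (-19, -4)
AB · AC = (-9)·(-19) + (-24)·(-4) = 171 + 96 = 267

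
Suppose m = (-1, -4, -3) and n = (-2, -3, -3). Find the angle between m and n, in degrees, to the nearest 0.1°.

m · n = (-1)·(-2) + (-4)·(-3) + (-3)·(-3) = 2 + 12 + 9 = 23
|m|² = 1 + 16 + 9 = 26,  |m| = √26 ≈ 5.099020
|n|² = 4 + 9 + 9 = 22,  |n| = √22 ≈ 4.690416
cos θ = 23 / (5.099020 · 4.690416) ≈ 0.96168
θ = arccos(0.96168) ≈ 15.9°

15.9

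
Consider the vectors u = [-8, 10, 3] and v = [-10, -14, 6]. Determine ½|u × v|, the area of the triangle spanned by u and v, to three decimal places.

i: 10·6 - 3·(-14) = 60 - (-42) = 102
j: 3·(-10) - (-8)·6 = -30 - (-48) = 18
k: (-8)·(-14) - 10·(-10) = 112 - (-100) = 212
u × v = (102, 18, 212)
|u × v| = √(102² + 18² + 212²) = √55672 ≈ 235.9491
area = ½ · 235.9491 ≈ 117.975

117.975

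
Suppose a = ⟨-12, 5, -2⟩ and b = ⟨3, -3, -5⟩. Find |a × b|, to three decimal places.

i: 5·(-5) - (-2)·(-3) = -25 - 6 = -31
j: (-2)·3 - (-12)·(-5) = -6 - 60 = -66
k: (-12)·(-3) - 5·3 = 36 - 15 = 21
a × b = (-31, -66, 21)
|a × b| = √((-31)² + (-66)² + 21²) = √5758 ≈ 75.8815

75.881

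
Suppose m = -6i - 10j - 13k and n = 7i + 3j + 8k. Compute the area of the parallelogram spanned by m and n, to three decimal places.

78.956

i: (-10)·8 - (-13)·3 = -80 - (-39) = -41
j: (-13)·7 - (-6)·8 = -91 - (-48) = -43
k: (-6)·3 - (-10)·7 = -18 - (-70) = 52
m × n = (-41, -43, 52)
|m × n| = √((-41)² + (-43)² + 52²) = √6234 ≈ 78.9557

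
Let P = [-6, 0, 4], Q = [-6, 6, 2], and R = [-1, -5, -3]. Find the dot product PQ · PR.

PQ = Q − P = (0, 6, -2)
PR = R − P = (5, -5, -7)
PQ · PR = 0·5 + 6·(-5) + (-2)·(-7) = 0 - 30 + 14 = -16

-16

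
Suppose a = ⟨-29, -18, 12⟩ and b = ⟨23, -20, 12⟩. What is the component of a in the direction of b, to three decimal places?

a · b = (-29)·23 + (-18)·(-20) + 12·12 = -667 + 360 + 144 = -163
|b| = √(529 + 400 + 144) = √1073 ≈ 32.7567
comp_b a = -163 / √1073 ≈ -4.976

-4.976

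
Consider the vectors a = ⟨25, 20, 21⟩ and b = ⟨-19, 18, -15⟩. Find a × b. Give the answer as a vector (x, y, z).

(-678, -24, 830)

i: 20·(-15) - 21·18 = -300 - 378 = -678
j: 21·(-19) - 25·(-15) = -399 - (-375) = -24
k: 25·18 - 20·(-19) = 450 - (-380) = 830
a × b = (-678, -24, 830)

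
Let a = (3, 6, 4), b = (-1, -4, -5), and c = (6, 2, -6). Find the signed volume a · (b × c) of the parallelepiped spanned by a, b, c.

-26

b × c:
i: (-4)·(-6) - (-5)·2 = 24 - (-10) = 34
j: (-5)·6 - (-1)·(-6) = -30 - 6 = -36
k: (-1)·2 - (-4)·6 = -2 - (-24) = 22
b × c = (34, -36, 22)
a · (b × c) = 3·34 + 6·(-36) + 4·22 = 102 - 216 + 88 = -26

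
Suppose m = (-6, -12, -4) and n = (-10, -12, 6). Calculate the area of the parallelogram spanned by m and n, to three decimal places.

i: (-12)·6 - (-4)·(-12) = -72 - 48 = -120
j: (-4)·(-10) - (-6)·6 = 40 - (-36) = 76
k: (-6)·(-12) - (-12)·(-10) = 72 - 120 = -48
m × n = (-120, 76, -48)
|m × n| = √((-120)² + 76² + (-48)²) = √22480 ≈ 149.9333

149.933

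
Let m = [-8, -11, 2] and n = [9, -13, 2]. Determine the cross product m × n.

i: (-11)·2 - 2·(-13) = -22 - (-26) = 4
j: 2·9 - (-8)·2 = 18 - (-16) = 34
k: (-8)·(-13) - (-11)·9 = 104 - (-99) = 203
m × n = (4, 34, 203)

(4, 34, 203)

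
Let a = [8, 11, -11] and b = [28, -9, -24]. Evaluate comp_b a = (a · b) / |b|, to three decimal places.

10.247

a · b = 8·28 + 11·(-9) + (-11)·(-24) = 224 - 99 + 264 = 389
|b| = √(784 + 81 + 576) = √1441 ≈ 37.9605
comp_b a = 389 / √1441 ≈ 10.247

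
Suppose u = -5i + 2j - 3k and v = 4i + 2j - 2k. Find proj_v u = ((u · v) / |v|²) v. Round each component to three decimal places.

(-1.667, -0.833, 0.833)

u · v = (-5)·4 + 2·2 + (-3)·(-2) = -20 + 4 + 6 = -10
|v|² = 16 + 4 + 4 = 24
proj_v u = (-10/24) · (4, 2, -2) ≈ (-1.667, -0.833, 0.833)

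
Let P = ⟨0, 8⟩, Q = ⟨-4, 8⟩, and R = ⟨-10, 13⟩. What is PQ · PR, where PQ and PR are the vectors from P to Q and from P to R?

40

PQ = Q − P = (-4, 0)
PR = R − P = (-10, 5)
PQ · PR = (-4)·(-10) + 0·5 = 40 + 0 = 40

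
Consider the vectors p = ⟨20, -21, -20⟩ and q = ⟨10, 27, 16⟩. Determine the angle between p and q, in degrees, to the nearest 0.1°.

126.3

p · q = 20·10 + (-21)·27 + (-20)·16 = 200 - 567 - 320 = -687
|p|² = 400 + 441 + 400 = 1241,  |p| = √1241 ≈ 35.227830
|q|² = 100 + 729 + 256 = 1085,  |q| = √1085 ≈ 32.939338
cos θ = -687 / (35.227830 · 32.939338) ≈ -0.59205
θ = arccos(-0.59205) ≈ 126.3°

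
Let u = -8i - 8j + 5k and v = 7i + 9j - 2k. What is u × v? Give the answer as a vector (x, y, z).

i: (-8)·(-2) - 5·9 = 16 - 45 = -29
j: 5·7 - (-8)·(-2) = 35 - 16 = 19
k: (-8)·9 - (-8)·7 = -72 - (-56) = -16
u × v = (-29, 19, -16)

(-29, 19, -16)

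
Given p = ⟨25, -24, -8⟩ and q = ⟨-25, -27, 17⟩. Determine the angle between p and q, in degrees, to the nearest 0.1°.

94.5

p · q = 25·(-25) + (-24)·(-27) + (-8)·17 = -625 + 648 - 136 = -113
|p|² = 625 + 576 + 64 = 1265,  |p| = √1265 ≈ 35.566838
|q|² = 625 + 729 + 289 = 1643,  |q| = √1643 ≈ 40.533936
cos θ = -113 / (35.566838 · 40.533936) ≈ -0.07838
θ = arccos(-0.07838) ≈ 94.5°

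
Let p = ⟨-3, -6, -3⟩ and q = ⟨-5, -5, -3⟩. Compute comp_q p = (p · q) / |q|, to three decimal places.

7.030

p · q = (-3)·(-5) + (-6)·(-5) + (-3)·(-3) = 15 + 30 + 9 = 54
|q| = √(25 + 25 + 9) = √59 ≈ 7.6811
comp_q p = 54 / √59 ≈ 7.030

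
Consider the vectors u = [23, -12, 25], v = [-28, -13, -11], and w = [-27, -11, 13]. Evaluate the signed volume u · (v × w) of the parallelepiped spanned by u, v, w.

-15677

v × w:
i: (-13)·13 - (-11)·(-11) = -169 - 121 = -290
j: (-11)·(-27) - (-28)·13 = 297 - (-364) = 661
k: (-28)·(-11) - (-13)·(-27) = 308 - 351 = -43
v × w = (-290, 661, -43)
u · (v × w) = 23·(-290) + (-12)·661 + 25·(-43) = -6670 - 7932 - 1075 = -15677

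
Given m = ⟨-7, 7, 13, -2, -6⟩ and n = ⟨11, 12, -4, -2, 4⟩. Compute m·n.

m · n = (-7)·11 + 7·12 + 13·(-4) + (-2)·(-2) + (-6)·4 = -77 + 84 - 52 + 4 - 24 = -65

-65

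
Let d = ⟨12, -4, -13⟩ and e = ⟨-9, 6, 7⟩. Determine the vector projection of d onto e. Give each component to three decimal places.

(12.090, -8.060, -9.404)

d · e = 12·(-9) + (-4)·6 + (-13)·7 = -108 - 24 - 91 = -223
|e|² = 81 + 36 + 49 = 166
proj_e d = (-223/166) · (-9, 6, 7) ≈ (12.090, -8.060, -9.404)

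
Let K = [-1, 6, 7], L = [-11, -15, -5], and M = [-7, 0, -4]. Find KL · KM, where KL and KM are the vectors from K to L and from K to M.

318

KL = L − K = (-10, -21, -12)
KM = M − K = (-6, -6, -11)
KL · KM = (-10)·(-6) + (-21)·(-6) + (-12)·(-11) = 60 + 126 + 132 = 318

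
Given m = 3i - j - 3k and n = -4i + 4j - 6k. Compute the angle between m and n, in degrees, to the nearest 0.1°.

m · n = 3·(-4) + (-1)·4 + (-3)·(-6) = -12 - 4 + 18 = 2
|m|² = 9 + 1 + 9 = 19,  |m| = √19 ≈ 4.358899
|n|² = 16 + 16 + 36 = 68,  |n| = √68 ≈ 8.246211
cos θ = 2 / (4.358899 · 8.246211) ≈ 0.05564
θ = arccos(0.05564) ≈ 86.8°

86.8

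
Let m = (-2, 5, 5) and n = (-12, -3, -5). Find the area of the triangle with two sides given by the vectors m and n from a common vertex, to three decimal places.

i: 5·(-5) - 5·(-3) = -25 - (-15) = -10
j: 5·(-12) - (-2)·(-5) = -60 - 10 = -70
k: (-2)·(-3) - 5·(-12) = 6 - (-60) = 66
m × n = (-10, -70, 66)
|m × n| = √((-10)² + (-70)² + 66²) = √9356 ≈ 96.7264
area = ½ · 96.7264 ≈ 48.363

48.363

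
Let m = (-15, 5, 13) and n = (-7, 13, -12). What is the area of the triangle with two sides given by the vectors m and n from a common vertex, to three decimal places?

194.603

i: 5·(-12) - 13·13 = -60 - 169 = -229
j: 13·(-7) - (-15)·(-12) = -91 - 180 = -271
k: (-15)·13 - 5·(-7) = -195 - (-35) = -160
m × n = (-229, -271, -160)
|m × n| = √((-229)² + (-271)² + (-160)²) = √151482 ≈ 389.2069
area = ½ · 389.2069 ≈ 194.603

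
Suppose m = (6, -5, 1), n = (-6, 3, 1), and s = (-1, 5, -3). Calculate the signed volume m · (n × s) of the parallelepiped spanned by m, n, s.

n × s:
i: 3·(-3) - 1·5 = -9 - 5 = -14
j: 1·(-1) - (-6)·(-3) = -1 - 18 = -19
k: (-6)·5 - 3·(-1) = -30 - (-3) = -27
n × s = (-14, -19, -27)
m · (n × s) = 6·(-14) + (-5)·(-19) + 1·(-27) = -84 + 95 - 27 = -16

-16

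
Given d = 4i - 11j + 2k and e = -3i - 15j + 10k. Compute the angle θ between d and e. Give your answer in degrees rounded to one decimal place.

37.1

d · e = 4·(-3) + (-11)·(-15) + 2·10 = -12 + 165 + 20 = 173
|d|² = 16 + 121 + 4 = 141,  |d| = √141 ≈ 11.874342
|e|² = 9 + 225 + 100 = 334,  |e| = √334 ≈ 18.275667
cos θ = 173 / (11.874342 · 18.275667) ≈ 0.79719
θ = arccos(0.79719) ≈ 37.1°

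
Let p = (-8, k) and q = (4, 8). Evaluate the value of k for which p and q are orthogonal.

p · q = (-8)·4 + k·8 = -32 + 8k
Set equal to 0: 8k = 32, so k = 4.

4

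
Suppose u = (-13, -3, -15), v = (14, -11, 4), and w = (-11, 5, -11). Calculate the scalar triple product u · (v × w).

v × w:
i: (-11)·(-11) - 4·5 = 121 - 20 = 101
j: 4·(-11) - 14·(-11) = -44 - (-154) = 110
k: 14·5 - (-11)·(-11) = 70 - 121 = -51
v × w = (101, 110, -51)
u · (v × w) = (-13)·101 + (-3)·110 + (-15)·(-51) = -1313 - 330 + 765 = -878

-878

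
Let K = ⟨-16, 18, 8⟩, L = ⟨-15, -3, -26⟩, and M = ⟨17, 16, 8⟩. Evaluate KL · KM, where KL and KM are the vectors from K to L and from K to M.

75

KL = L − K = (1, -21, -34)
KM = M − K = (33, -2, 0)
KL · KM = 1·33 + (-21)·(-2) + (-34)·0 = 33 + 42 + 0 = 75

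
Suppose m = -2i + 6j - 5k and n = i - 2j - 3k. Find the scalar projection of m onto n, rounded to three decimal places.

m · n = (-2)·1 + 6·(-2) + (-5)·(-3) = -2 - 12 + 15 = 1
|n| = √(1 + 4 + 9) = √14 ≈ 3.7417
comp_n m = 1 / √14 ≈ 0.267

0.267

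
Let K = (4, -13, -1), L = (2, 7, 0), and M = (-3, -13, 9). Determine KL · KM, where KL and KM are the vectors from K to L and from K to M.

KL = L − K = (-2, 20, 1)
KM = M − K = (-7, 0, 10)
KL · KM = (-2)·(-7) + 20·0 + 1·10 = 14 + 0 + 10 = 24

24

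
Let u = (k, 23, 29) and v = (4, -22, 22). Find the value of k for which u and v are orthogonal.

u · v = k·4 + 23·(-22) + 29·22 = 132 + 4k
Set equal to 0: 4k = -132, so k = -33.

-33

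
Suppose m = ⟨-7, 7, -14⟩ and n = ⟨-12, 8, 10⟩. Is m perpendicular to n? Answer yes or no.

yes

m · n = (-7)·(-12) + 7·8 + (-14)·10 = 84 + 56 - 140 = 0
Zero, so the vectors are orthogonal.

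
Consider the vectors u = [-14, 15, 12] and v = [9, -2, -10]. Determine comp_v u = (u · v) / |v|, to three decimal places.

u · v = (-14)·9 + 15·(-2) + 12·(-10) = -126 - 30 - 120 = -276
|v| = √(81 + 4 + 100) = √185 ≈ 13.6015
comp_v u = -276 / √185 ≈ -20.292

-20.292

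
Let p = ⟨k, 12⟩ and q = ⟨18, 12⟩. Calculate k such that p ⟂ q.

p · q = k·18 + 12·12 = 144 + 18k
Set equal to 0: 18k = -144, so k = -8.

-8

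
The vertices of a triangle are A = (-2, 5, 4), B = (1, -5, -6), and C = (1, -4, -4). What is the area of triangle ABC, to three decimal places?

AB = (3, -10, -10),  AC = (3, -9, -8)
i: (-10)·(-8) - (-10)·(-9) = 80 - 90 = -10
j: (-10)·3 - 3·(-8) = -30 - (-24) = -6
k: 3·(-9) - (-10)·3 = -27 - (-30) = 3
AB × AC = (-10, -6, 3)
|AB × AC| = √145 ≈ 12.0416
area = ½ · 12.0416 ≈ 6.021

6.021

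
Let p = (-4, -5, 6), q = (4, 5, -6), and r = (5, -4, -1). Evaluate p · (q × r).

q × r:
i: 5·(-1) - (-6)·(-4) = -5 - 24 = -29
j: (-6)·5 - 4·(-1) = -30 - (-4) = -26
k: 4·(-4) - 5·5 = -16 - 25 = -41
q × r = (-29, -26, -41)
p · (q × r) = (-4)·(-29) + (-5)·(-26) + 6·(-41) = 116 + 130 - 246 = 0

0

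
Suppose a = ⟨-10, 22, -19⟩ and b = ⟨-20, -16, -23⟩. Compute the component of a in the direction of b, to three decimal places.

8.279

a · b = (-10)·(-20) + 22·(-16) + (-19)·(-23) = 200 - 352 + 437 = 285
|b| = √(400 + 256 + 529) = √1185 ≈ 34.4238
comp_b a = 285 / √1185 ≈ 8.279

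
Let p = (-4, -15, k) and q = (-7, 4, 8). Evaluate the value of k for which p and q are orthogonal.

p · q = (-4)·(-7) + (-15)·4 + k·8 = -32 + 8k
Set equal to 0: 8k = 32, so k = 4.

4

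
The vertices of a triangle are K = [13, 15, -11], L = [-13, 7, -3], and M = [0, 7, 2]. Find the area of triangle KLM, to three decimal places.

129.588

KL = (-26, -8, 8),  KM = (-13, -8, 13)
i: (-8)·13 - 8·(-8) = -104 - (-64) = -40
j: 8·(-13) - (-26)·13 = -104 - (-338) = 234
k: (-26)·(-8) - (-8)·(-13) = 208 - 104 = 104
KL × KM = (-40, 234, 104)
|KL × KM| = √67172 ≈ 259.1756
area = ½ · 259.1756 ≈ 129.588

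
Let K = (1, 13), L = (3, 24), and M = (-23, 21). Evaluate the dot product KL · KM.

40

KL = L − K = (2, 11)
KM = M − K = (-24, 8)
KL · KM = 2·(-24) + 11·8 = -48 + 88 = 40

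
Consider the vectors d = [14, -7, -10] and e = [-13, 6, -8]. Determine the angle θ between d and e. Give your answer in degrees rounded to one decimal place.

118.2

d · e = 14·(-13) + (-7)·6 + (-10)·(-8) = -182 - 42 + 80 = -144
|d|² = 196 + 49 + 100 = 345,  |d| = √345 ≈ 18.574176
|e|² = 169 + 36 + 64 = 269,  |e| = √269 ≈ 16.401219
cos θ = -144 / (18.574176 · 16.401219) ≈ -0.47269
θ = arccos(-0.47269) ≈ 118.2°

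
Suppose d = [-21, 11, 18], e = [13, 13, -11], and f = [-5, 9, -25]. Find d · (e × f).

12202

e × f:
i: 13·(-25) - (-11)·9 = -325 - (-99) = -226
j: (-11)·(-5) - 13·(-25) = 55 - (-325) = 380
k: 13·9 - 13·(-5) = 117 - (-65) = 182
e × f = (-226, 380, 182)
d · (e × f) = (-21)·(-226) + 11·380 + 18·182 = 4746 + 4180 + 3276 = 12202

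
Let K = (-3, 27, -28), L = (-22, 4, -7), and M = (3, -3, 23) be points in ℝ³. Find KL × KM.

(-543, 1095, 708)

KL = (-19, -23, 21)
KM = (6, -30, 51)
i: (-23)·51 - 21·(-30) = -1173 - (-630) = -543
j: 21·6 - (-19)·51 = 126 - (-969) = 1095
k: (-19)·(-30) - (-23)·6 = 570 - (-138) = 708
KL × KM = (-543, 1095, 708)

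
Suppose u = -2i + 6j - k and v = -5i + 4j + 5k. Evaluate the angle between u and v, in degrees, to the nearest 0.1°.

u · v = (-2)·(-5) + 6·4 + (-1)·5 = 10 + 24 - 5 = 29
|u|² = 4 + 36 + 1 = 41,  |u| = √41 ≈ 6.403124
|v|² = 25 + 16 + 25 = 66,  |v| = √66 ≈ 8.124038
cos θ = 29 / (6.403124 · 8.124038) ≈ 0.55749
θ = arccos(0.55749) ≈ 56.1°

56.1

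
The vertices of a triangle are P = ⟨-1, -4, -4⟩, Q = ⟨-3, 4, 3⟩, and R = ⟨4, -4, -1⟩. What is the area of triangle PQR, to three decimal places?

31.052

PQ = (-2, 8, 7),  PR = (5, 0, 3)
i: 8·3 - 7·0 = 24 - 0 = 24
j: 7·5 - (-2)·3 = 35 - (-6) = 41
k: (-2)·0 - 8·5 = 0 - 40 = -40
PQ × PR = (24, 41, -40)
|PQ × PR| = √3857 ≈ 62.1048
area = ½ · 62.1048 ≈ 31.052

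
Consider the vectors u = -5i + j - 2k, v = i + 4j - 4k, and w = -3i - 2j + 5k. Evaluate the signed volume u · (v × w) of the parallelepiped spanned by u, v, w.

v × w:
i: 4·5 - (-4)·(-2) = 20 - 8 = 12
j: (-4)·(-3) - 1·5 = 12 - 5 = 7
k: 1·(-2) - 4·(-3) = -2 - (-12) = 10
v × w = (12, 7, 10)
u · (v × w) = (-5)·12 + 1·7 + (-2)·10 = -60 + 7 - 20 = -73

-73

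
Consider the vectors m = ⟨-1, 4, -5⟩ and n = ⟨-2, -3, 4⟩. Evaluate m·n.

-30

m · n = (-1)·(-2) + 4·(-3) + (-5)·4 = 2 - 12 - 20 = -30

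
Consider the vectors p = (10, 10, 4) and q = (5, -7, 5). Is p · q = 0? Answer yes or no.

yes

p · q = 10·5 + 10·(-7) + 4·5 = 50 - 70 + 20 = 0
Zero, so the vectors are orthogonal.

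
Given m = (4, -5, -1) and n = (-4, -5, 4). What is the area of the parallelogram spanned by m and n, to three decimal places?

i: (-5)·4 - (-1)·(-5) = -20 - 5 = -25
j: (-1)·(-4) - 4·4 = 4 - 16 = -12
k: 4·(-5) - (-5)·(-4) = -20 - 20 = -40
m × n = (-25, -12, -40)
|m × n| = √((-25)² + (-12)² + (-40)²) = √2369 ≈ 48.6724

48.672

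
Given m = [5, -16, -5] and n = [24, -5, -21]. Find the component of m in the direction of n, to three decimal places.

m · n = 5·24 + (-16)·(-5) + (-5)·(-21) = 120 + 80 + 105 = 305
|n| = √(576 + 25 + 441) = √1042 ≈ 32.2800
comp_n m = 305 / √1042 ≈ 9.449

9.449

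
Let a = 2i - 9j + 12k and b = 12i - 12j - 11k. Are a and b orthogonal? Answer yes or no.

a · b = 2·12 + (-9)·(-12) + 12·(-11) = 24 + 108 - 132 = 0
Zero, so the vectors are orthogonal.

yes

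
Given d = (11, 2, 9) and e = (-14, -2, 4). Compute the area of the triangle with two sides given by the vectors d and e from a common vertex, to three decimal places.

86.041

i: 2·4 - 9·(-2) = 8 - (-18) = 26
j: 9·(-14) - 11·4 = -126 - 44 = -170
k: 11·(-2) - 2·(-14) = -22 - (-28) = 6
d × e = (26, -170, 6)
|d × e| = √(26² + (-170)² + 6²) = √29612 ≈ 172.0814
area = ½ · 172.0814 ≈ 86.041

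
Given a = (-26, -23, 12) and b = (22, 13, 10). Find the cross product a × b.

(-386, 524, 168)

i: (-23)·10 - 12·13 = -230 - 156 = -386
j: 12·22 - (-26)·10 = 264 - (-260) = 524
k: (-26)·13 - (-23)·22 = -338 - (-506) = 168
a × b = (-386, 524, 168)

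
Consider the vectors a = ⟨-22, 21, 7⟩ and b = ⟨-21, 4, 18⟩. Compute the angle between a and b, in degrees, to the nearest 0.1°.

a · b = (-22)·(-21) + 21·4 + 7·18 = 462 + 84 + 126 = 672
|a|² = 484 + 441 + 49 = 974,  |a| = √974 ≈ 31.208973
|b|² = 441 + 16 + 324 = 781,  |b| = √781 ≈ 27.946377
cos θ = 672 / (31.208973 · 27.946377) ≈ 0.77049
θ = arccos(0.77049) ≈ 39.6°

39.6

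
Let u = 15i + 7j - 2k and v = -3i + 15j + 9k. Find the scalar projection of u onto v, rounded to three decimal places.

2.366

u · v = 15·(-3) + 7·15 + (-2)·9 = -45 + 105 - 18 = 42
|v| = √(9 + 225 + 81) = √315 ≈ 17.7482
comp_v u = 42 / √315 ≈ 2.366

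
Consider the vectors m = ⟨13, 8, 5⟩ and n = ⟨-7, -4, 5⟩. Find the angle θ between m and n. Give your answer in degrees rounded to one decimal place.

130.0

m · n = 13·(-7) + 8·(-4) + 5·5 = -91 - 32 + 25 = -98
|m|² = 169 + 64 + 25 = 258,  |m| = √258 ≈ 16.062378
|n|² = 49 + 16 + 25 = 90,  |n| = √90 ≈ 9.486833
cos θ = -98 / (16.062378 · 9.486833) ≈ -0.64312
θ = arccos(-0.64312) ≈ 130.0°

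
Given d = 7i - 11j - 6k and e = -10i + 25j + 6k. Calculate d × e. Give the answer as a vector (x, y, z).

(84, 18, 65)

i: (-11)·6 - (-6)·25 = -66 - (-150) = 84
j: (-6)·(-10) - 7·6 = 60 - 42 = 18
k: 7·25 - (-11)·(-10) = 175 - 110 = 65
d × e = (84, 18, 65)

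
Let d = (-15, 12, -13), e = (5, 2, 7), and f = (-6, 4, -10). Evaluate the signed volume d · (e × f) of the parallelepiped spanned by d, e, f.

400

e × f:
i: 2·(-10) - 7·4 = -20 - 28 = -48
j: 7·(-6) - 5·(-10) = -42 - (-50) = 8
k: 5·4 - 2·(-6) = 20 - (-12) = 32
e × f = (-48, 8, 32)
d · (e × f) = (-15)·(-48) + 12·8 + (-13)·32 = 720 + 96 - 416 = 400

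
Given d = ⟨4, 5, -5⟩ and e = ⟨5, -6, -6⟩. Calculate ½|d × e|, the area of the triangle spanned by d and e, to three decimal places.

i: 5·(-6) - (-5)·(-6) = -30 - 30 = -60
j: (-5)·5 - 4·(-6) = -25 - (-24) = -1
k: 4·(-6) - 5·5 = -24 - 25 = -49
d × e = (-60, -1, -49)
|d × e| = √((-60)² + (-1)² + (-49)²) = √6002 ≈ 77.4726
area = ½ · 77.4726 ≈ 38.736

38.736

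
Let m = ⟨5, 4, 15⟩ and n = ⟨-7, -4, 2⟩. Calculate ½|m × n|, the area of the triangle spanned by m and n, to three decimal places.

66.920

i: 4·2 - 15·(-4) = 8 - (-60) = 68
j: 15·(-7) - 5·2 = -105 - 10 = -115
k: 5·(-4) - 4·(-7) = -20 - (-28) = 8
m × n = (68, -115, 8)
|m × n| = √(68² + (-115)² + 8²) = √17913 ≈ 133.8395
area = ½ · 133.8395 ≈ 66.920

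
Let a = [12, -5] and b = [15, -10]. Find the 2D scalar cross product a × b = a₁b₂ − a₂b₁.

12·(-10) - (-5)·15 = -120 - (-75) = -45

-45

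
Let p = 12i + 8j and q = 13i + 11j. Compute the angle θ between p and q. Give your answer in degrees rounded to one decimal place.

p · q = 12·13 + 8·11 = 156 + 88 = 244
|p|² = 144 + 64 = 208,  |p| = √208 ≈ 14.422205
|q|² = 169 + 121 = 290,  |q| = √290 ≈ 17.029386
cos θ = 244 / (14.422205 · 17.029386) ≈ 0.99348
θ = arccos(0.99348) ≈ 6.5°

6.5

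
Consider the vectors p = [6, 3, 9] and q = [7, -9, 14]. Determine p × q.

i: 3·14 - 9·(-9) = 42 - (-81) = 123
j: 9·7 - 6·14 = 63 - 84 = -21
k: 6·(-9) - 3·7 = -54 - 21 = -75
p × q = (123, -21, -75)

(123, -21, -75)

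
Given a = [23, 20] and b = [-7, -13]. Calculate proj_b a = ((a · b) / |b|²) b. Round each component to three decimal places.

a · b = 23·(-7) + 20·(-13) = -161 - 260 = -421
|b|² = 49 + 169 = 218
proj_b a = (-421/218) · (-7, -13) ≈ (13.518, 25.106)

(13.518, 25.106)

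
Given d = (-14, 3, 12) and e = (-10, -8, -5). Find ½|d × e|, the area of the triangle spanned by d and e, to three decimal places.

125.325

i: 3·(-5) - 12·(-8) = -15 - (-96) = 81
j: 12·(-10) - (-14)·(-5) = -120 - 70 = -190
k: (-14)·(-8) - 3·(-10) = 112 - (-30) = 142
d × e = (81, -190, 142)
|d × e| = √(81² + (-190)² + 142²) = √62825 ≈ 250.6492
area = ½ · 250.6492 ≈ 125.325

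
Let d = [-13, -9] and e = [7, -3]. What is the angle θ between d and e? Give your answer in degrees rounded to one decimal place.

d · e = (-13)·7 + (-9)·(-3) = -91 + 27 = -64
|d|² = 169 + 81 = 250,  |d| = √250 ≈ 15.811388
|e|² = 49 + 9 = 58,  |e| = √58 ≈ 7.615773
cos θ = -64 / (15.811388 · 7.615773) ≈ -0.53149
θ = arccos(-0.53149) ≈ 122.1°

122.1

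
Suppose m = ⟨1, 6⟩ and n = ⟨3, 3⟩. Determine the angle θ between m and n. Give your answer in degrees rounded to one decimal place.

m · n = 1·3 + 6·3 = 3 + 18 = 21
|m|² = 1 + 36 = 37,  |m| = √37 ≈ 6.082763
|n|² = 9 + 9 = 18,  |n| = √18 ≈ 4.242641
cos θ = 21 / (6.082763 · 4.242641) ≈ 0.81373
θ = arccos(0.81373) ≈ 35.5°

35.5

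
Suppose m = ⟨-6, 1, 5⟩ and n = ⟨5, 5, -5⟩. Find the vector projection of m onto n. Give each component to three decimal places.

m · n = (-6)·5 + 1·5 + 5·(-5) = -30 + 5 - 25 = -50
|n|² = 25 + 25 + 25 = 75
proj_n m = (-50/75) · (5, 5, -5) ≈ (-3.333, -3.333, 3.333)

(-3.333, -3.333, 3.333)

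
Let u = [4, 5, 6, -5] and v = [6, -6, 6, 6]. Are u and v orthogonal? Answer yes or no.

yes

u · v = 4·6 + 5·(-6) + 6·6 + (-5)·6 = 24 - 30 + 36 - 30 = 0
Zero, so the vectors are orthogonal.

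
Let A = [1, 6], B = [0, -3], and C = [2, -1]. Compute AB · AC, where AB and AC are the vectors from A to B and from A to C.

62

AB = B − A = (-1, -9)
AC = C − A = (1, -7)
AB · AC = (-1)·1 + (-9)·(-7) = -1 + 63 = 62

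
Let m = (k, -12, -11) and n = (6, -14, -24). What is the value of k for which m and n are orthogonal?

-72

m · n = k·6 + (-12)·(-14) + (-11)·(-24) = 432 + 6k
Set equal to 0: 6k = -432, so k = -72.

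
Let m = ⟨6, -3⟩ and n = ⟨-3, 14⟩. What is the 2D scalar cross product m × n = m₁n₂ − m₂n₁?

75

6·14 - (-3)·(-3) = 84 - 9 = 75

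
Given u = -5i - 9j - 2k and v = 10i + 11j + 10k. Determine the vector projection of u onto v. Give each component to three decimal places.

(-5.265, -5.791, -5.265)

u · v = (-5)·10 + (-9)·11 + (-2)·10 = -50 - 99 - 20 = -169
|v|² = 100 + 121 + 100 = 321
proj_v u = (-169/321) · (10, 11, 10) ≈ (-5.265, -5.791, -5.265)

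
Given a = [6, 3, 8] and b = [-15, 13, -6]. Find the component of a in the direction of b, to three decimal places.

a · b = 6·(-15) + 3·13 + 8·(-6) = -90 + 39 - 48 = -99
|b| = √(225 + 169 + 36) = √430 ≈ 20.7364
comp_b a = -99 / √430 ≈ -4.774

-4.774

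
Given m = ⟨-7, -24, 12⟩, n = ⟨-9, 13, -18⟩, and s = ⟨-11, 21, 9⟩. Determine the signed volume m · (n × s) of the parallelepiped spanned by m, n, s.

-10713

n × s:
i: 13·9 - (-18)·21 = 117 - (-378) = 495
j: (-18)·(-11) - (-9)·9 = 198 - (-81) = 279
k: (-9)·21 - 13·(-11) = -189 - (-143) = -46
n × s = (495, 279, -46)
m · (n × s) = (-7)·495 + (-24)·279 + 12·(-46) = -3465 - 6696 - 552 = -10713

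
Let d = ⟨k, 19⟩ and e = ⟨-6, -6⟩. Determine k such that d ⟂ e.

-19

d · e = k·(-6) + 19·(-6) = -114 - 6k
Set equal to 0: -6k = 114, so k = -19.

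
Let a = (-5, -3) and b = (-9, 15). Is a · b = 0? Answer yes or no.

a · b = (-5)·(-9) + (-3)·15 = 45 - 45 = 0
Zero, so the vectors are orthogonal.

yes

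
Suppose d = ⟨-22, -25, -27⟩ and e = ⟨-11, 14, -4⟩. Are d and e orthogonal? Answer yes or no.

d · e = (-22)·(-11) + (-25)·14 + (-27)·(-4) = 242 - 350 + 108 = 0
Zero, so the vectors are orthogonal.

yes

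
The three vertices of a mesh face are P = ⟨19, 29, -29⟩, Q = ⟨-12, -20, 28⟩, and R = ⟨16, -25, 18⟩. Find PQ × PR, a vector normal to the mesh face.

PQ = (-31, -49, 57)
PR = (-3, -54, 47)
i: (-49)·47 - 57·(-54) = -2303 - (-3078) = 775
j: 57·(-3) - (-31)·47 = -171 - (-1457) = 1286
k: (-31)·(-54) - (-49)·(-3) = 1674 - 147 = 1527
PQ × PR = (775, 1286, 1527)

(775, 1286, 1527)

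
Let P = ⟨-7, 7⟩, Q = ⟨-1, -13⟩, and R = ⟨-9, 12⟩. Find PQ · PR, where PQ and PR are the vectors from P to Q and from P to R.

-112

PQ = Q − P = (6, -20)
PR = R − P = (-2, 5)
PQ · PR = 6·(-2) + (-20)·5 = -12 - 100 = -112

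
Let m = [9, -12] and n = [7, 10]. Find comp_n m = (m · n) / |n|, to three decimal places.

-4.670

m · n = 9·7 + (-12)·10 = 63 - 120 = -57
|n| = √(49 + 100) = √149 ≈ 12.2066
comp_n m = -57 / √149 ≈ -4.670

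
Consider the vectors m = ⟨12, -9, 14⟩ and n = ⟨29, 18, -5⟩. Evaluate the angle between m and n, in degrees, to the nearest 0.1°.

80.6

m · n = 12·29 + (-9)·18 + 14·(-5) = 348 - 162 - 70 = 116
|m|² = 144 + 81 + 196 = 421,  |m| = √421 ≈ 20.518285
|n|² = 841 + 324 + 25 = 1190,  |n| = √1190 ≈ 34.496377
cos θ = 116 / (20.518285 · 34.496377) ≈ 0.16389
θ = arccos(0.16389) ≈ 80.6°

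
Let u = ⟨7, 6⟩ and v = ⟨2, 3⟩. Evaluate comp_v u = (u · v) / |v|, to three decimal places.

u · v = 7·2 + 6·3 = 14 + 18 = 32
|v| = √(4 + 9) = √13 ≈ 3.6056
comp_v u = 32 / √13 ≈ 8.875

8.875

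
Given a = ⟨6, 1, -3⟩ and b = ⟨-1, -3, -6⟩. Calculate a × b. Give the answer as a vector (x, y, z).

i: 1·(-6) - (-3)·(-3) = -6 - 9 = -15
j: (-3)·(-1) - 6·(-6) = 3 - (-36) = 39
k: 6·(-3) - 1·(-1) = -18 - (-1) = -17
a × b = (-15, 39, -17)

(-15, 39, -17)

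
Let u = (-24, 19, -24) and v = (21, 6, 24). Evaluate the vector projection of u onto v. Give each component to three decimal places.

(-19.265, -5.504, -22.017)

u · v = (-24)·21 + 19·6 + (-24)·24 = -504 + 114 - 576 = -966
|v|² = 441 + 36 + 576 = 1053
proj_v u = (-966/1053) · (21, 6, 24) ≈ (-19.265, -5.504, -22.017)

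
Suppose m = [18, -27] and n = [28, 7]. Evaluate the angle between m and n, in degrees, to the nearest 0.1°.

m · n = 18·28 + (-27)·7 = 504 - 189 = 315
|m|² = 324 + 729 = 1053,  |m| = √1053 ≈ 32.449961
|n|² = 784 + 49 = 833,  |n| = √833 ≈ 28.861739
cos θ = 315 / (32.449961 · 28.861739) ≈ 0.33634
θ = arccos(0.33634) ≈ 70.3°

70.3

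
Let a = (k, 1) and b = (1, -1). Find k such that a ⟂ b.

1

a · b = k·1 + 1·(-1) = -1 + 1k
Set equal to 0: 1k = 1, so k = 1.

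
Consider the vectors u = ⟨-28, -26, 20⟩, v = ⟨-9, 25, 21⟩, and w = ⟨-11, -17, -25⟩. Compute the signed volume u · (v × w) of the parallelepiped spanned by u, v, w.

v × w:
i: 25·(-25) - 21·(-17) = -625 - (-357) = -268
j: 21·(-11) - (-9)·(-25) = -231 - 225 = -456
k: (-9)·(-17) - 25·(-11) = 153 - (-275) = 428
v × w = (-268, -456, 428)
u · (v × w) = (-28)·(-268) + (-26)·(-456) + 20·428 = 7504 + 11856 + 8560 = 27920

27920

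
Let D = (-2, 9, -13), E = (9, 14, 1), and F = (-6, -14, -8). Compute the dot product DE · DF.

DE = E − D = (11, 5, 14)
DF = F − D = (-4, -23, 5)
DE · DF = 11·(-4) + 5·(-23) + 14·5 = -44 - 115 + 70 = -89

-89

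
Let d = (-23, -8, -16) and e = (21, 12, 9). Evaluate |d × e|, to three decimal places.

206.652

i: (-8)·9 - (-16)·12 = -72 - (-192) = 120
j: (-16)·21 - (-23)·9 = -336 - (-207) = -129
k: (-23)·12 - (-8)·21 = -276 - (-168) = -108
d × e = (120, -129, -108)
|d × e| = √(120² + (-129)² + (-108)²) = √42705 ≈ 206.6519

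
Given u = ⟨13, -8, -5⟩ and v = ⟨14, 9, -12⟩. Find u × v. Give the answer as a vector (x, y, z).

i: (-8)·(-12) - (-5)·9 = 96 - (-45) = 141
j: (-5)·14 - 13·(-12) = -70 - (-156) = 86
k: 13·9 - (-8)·14 = 117 - (-112) = 229
u × v = (141, 86, 229)

(141, 86, 229)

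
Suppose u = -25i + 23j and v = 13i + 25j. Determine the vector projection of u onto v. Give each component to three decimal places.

(4.093, 7.872)

u · v = (-25)·13 + 23·25 = -325 + 575 = 250
|v|² = 169 + 625 = 794
proj_v u = (250/794) · (13, 25) ≈ (4.093, 7.872)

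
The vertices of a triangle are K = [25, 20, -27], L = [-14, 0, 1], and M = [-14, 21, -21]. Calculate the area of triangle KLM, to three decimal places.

597.668

KL = (-39, -20, 28),  KM = (-39, 1, 6)
i: (-20)·6 - 28·1 = -120 - 28 = -148
j: 28·(-39) - (-39)·6 = -1092 - (-234) = -858
k: (-39)·1 - (-20)·(-39) = -39 - 780 = -819
KL × KM = (-148, -858, -819)
|KL × KM| = √1428829 ≈ 1195.3364
area = ½ · 1195.3364 ≈ 597.668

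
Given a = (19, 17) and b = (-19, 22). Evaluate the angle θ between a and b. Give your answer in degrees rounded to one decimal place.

89.0

a · b = 19·(-19) + 17·22 = -361 + 374 = 13
|a|² = 361 + 289 = 650,  |a| = √650 ≈ 25.495098
|b|² = 361 + 484 = 845,  |b| = √845 ≈ 29.068884
cos θ = 13 / (25.495098 · 29.068884) ≈ 0.01754
θ = arccos(0.01754) ≈ 89.0°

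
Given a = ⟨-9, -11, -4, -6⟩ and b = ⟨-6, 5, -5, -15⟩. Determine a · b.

109

a · b = (-9)·(-6) + (-11)·5 + (-4)·(-5) + (-6)·(-15) = 54 - 55 + 20 + 90 = 109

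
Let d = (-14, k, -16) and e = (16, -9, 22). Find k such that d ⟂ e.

d · e = (-14)·16 + k·(-9) + (-16)·22 = -576 - 9k
Set equal to 0: -9k = 576, so k = -64.

-64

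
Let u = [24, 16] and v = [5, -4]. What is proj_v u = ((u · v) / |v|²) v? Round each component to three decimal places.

u · v = 24·5 + 16·(-4) = 120 - 64 = 56
|v|² = 25 + 16 = 41
proj_v u = (56/41) · (5, -4) ≈ (6.829, -5.463)

(6.829, -5.463)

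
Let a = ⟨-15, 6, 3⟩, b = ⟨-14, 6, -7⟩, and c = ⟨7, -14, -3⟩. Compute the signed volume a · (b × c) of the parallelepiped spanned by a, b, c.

1656

b × c:
i: 6·(-3) - (-7)·(-14) = -18 - 98 = -116
j: (-7)·7 - (-14)·(-3) = -49 - 42 = -91
k: (-14)·(-14) - 6·7 = 196 - 42 = 154
b × c = (-116, -91, 154)
a · (b × c) = (-15)·(-116) + 6·(-91) + 3·154 = 1740 - 546 + 462 = 1656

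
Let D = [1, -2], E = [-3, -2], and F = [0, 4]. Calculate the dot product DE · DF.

DE = E − D = (-4, 0)
DF = F − D = (-1, 6)
DE · DF = (-4)·(-1) + 0·6 = 4 + 0 = 4

4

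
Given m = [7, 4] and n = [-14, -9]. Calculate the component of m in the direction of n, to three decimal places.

m · n = 7·(-14) + 4·(-9) = -98 - 36 = -134
|n| = √(196 + 81) = √277 ≈ 16.6433
comp_n m = -134 / √277 ≈ -8.051

-8.051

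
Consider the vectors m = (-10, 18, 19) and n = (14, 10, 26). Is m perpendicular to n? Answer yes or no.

m · n = (-10)·14 + 18·10 + 19·26 = -140 + 180 + 494 = 534
Nonzero, so the vectors are not orthogonal.

no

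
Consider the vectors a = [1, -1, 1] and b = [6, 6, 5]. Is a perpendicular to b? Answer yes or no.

no

a · b = 1·6 + (-1)·6 + 1·5 = 6 - 6 + 5 = 5
Nonzero, so the vectors are not orthogonal.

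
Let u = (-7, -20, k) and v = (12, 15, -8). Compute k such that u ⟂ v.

u · v = (-7)·12 + (-20)·15 + k·(-8) = -384 - 8k
Set equal to 0: -8k = 384, so k = -48.

-48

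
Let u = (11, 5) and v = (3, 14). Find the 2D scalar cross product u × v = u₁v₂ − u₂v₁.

139

11·14 - 5·3 = 154 - 15 = 139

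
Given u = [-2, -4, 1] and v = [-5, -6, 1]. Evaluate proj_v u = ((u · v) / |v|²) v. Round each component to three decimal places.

u · v = (-2)·(-5) + (-4)·(-6) + 1·1 = 10 + 24 + 1 = 35
|v|² = 25 + 36 + 1 = 62
proj_v u = (35/62) · (-5, -6, 1) ≈ (-2.823, -3.387, 0.565)

(-2.823, -3.387, 0.565)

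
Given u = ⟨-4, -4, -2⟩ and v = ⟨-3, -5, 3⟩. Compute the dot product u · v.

26

u · v = (-4)·(-3) + (-4)·(-5) + (-2)·3 = 12 + 20 - 6 = 26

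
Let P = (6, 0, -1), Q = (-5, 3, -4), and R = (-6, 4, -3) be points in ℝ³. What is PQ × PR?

(6, 14, -8)

PQ = (-11, 3, -3)
PR = (-12, 4, -2)
i: 3·(-2) - (-3)·4 = -6 - (-12) = 6
j: (-3)·(-12) - (-11)·(-2) = 36 - 22 = 14
k: (-11)·4 - 3·(-12) = -44 - (-36) = -8
PQ × PR = (6, 14, -8)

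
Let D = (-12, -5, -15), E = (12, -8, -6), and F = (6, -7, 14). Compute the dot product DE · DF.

DE = E − D = (24, -3, 9)
DF = F − D = (18, -2, 29)
DE · DF = 24·18 + (-3)·(-2) + 9·29 = 432 + 6 + 261 = 699

699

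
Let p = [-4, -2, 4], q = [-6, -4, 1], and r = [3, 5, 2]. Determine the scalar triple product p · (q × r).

-50

q × r:
i: (-4)·2 - 1·5 = -8 - 5 = -13
j: 1·3 - (-6)·2 = 3 - (-12) = 15
k: (-6)·5 - (-4)·3 = -30 - (-12) = -18
q × r = (-13, 15, -18)
p · (q × r) = (-4)·(-13) + (-2)·15 + 4·(-18) = 52 - 30 - 72 = -50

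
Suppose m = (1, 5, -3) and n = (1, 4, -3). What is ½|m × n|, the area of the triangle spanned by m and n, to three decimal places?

i: 5·(-3) - (-3)·4 = -15 - (-12) = -3
j: (-3)·1 - 1·(-3) = -3 - (-3) = 0
k: 1·4 - 5·1 = 4 - 5 = -1
m × n = (-3, 0, -1)
|m × n| = √((-3)² + 0² + (-1)²) = √10 ≈ 3.1623
area = ½ · 3.1623 ≈ 1.581

1.581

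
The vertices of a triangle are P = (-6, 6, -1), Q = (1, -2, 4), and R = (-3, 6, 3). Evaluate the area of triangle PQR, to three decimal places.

21.030

PQ = (7, -8, 5),  PR = (3, 0, 4)
i: (-8)·4 - 5·0 = -32 - 0 = -32
j: 5·3 - 7·4 = 15 - 28 = -13
k: 7·0 - (-8)·3 = 0 - (-24) = 24
PQ × PR = (-32, -13, 24)
|PQ × PR| = √1769 ≈ 42.0595
area = ½ · 42.0595 ≈ 21.030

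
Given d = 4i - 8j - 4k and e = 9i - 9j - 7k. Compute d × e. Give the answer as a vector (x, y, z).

i: (-8)·(-7) - (-4)·(-9) = 56 - 36 = 20
j: (-4)·9 - 4·(-7) = -36 - (-28) = -8
k: 4·(-9) - (-8)·9 = -36 - (-72) = 36
d × e = (20, -8, 36)

(20, -8, 36)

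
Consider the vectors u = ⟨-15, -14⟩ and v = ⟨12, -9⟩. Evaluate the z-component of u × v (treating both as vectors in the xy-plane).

303

(-15)·(-9) - (-14)·12 = 135 - (-168) = 303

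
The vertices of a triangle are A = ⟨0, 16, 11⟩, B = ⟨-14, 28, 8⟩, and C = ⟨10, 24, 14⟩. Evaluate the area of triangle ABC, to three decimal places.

AB = (-14, 12, -3),  AC = (10, 8, 3)
i: 12·3 - (-3)·8 = 36 - (-24) = 60
j: (-3)·10 - (-14)·3 = -30 - (-42) = 12
k: (-14)·8 - 12·10 = -112 - 120 = -232
AB × AC = (60, 12, -232)
|AB × AC| = √57568 ≈ 239.9333
area = ½ · 239.9333 ≈ 119.967

119.967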